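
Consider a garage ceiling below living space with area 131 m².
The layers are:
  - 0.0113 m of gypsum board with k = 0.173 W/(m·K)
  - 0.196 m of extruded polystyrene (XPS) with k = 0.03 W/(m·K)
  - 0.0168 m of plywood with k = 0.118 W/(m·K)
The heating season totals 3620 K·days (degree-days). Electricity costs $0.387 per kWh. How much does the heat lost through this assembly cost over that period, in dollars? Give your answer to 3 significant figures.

0.0113/0.173 = 0.06532
0.196/0.03 = 6.533
0.0168/0.118 = 0.1424
R_total = 0.06532 + 6.533 + 0.1424 = 6.741 m²·K/W
E = A × HDD × 24 / R / 1000 = 131 × 3620 × 24 / 6.741 / 1000 = 1688 kWh
Cost = 1688 × 0.387 = $653.4

653 dollars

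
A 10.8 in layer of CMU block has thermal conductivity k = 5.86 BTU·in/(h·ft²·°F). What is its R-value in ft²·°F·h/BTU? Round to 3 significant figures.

1.84 ft²·°F·h/BTU

R = L/k = 10.8/5.86 = 1.843 ft²·°F·h/BTU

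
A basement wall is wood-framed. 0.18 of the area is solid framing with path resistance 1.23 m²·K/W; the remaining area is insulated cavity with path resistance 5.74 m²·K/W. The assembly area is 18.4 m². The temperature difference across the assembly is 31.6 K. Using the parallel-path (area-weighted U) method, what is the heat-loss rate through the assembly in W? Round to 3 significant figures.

168 W

U_eff = 0.82/5.74 + 0.18/1.23 = 0.1429 + 0.1463 = 0.2892
R_eff = 1/U_eff = 3.458 m²·K/W
Q = 18.4 × 31.6 / 3.458 = 168.2 W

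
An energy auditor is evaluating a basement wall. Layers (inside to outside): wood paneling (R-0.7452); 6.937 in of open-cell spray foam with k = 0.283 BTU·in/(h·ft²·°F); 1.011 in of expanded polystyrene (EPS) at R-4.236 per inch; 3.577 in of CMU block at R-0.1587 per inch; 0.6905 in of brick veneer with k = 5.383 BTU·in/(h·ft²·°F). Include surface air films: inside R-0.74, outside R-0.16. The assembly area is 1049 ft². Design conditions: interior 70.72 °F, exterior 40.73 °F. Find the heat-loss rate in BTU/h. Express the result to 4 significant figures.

1010 BTU/h

6.937/0.283 = 24.512
1.011 × 4.236 = 4.2826
3.577 × 0.1587 = 0.56767
0.6905/5.383 = 0.12827
R_total = 0.74 + 0.7452 + 24.512 + 4.2826 + 0.56767 + 0.12827 + 0.16 = 31.136 ft²·°F·h/BTU
Q = A·ΔT/R = 1049 × (70.72 − 40.73) / 31.136 = 1010.4 BTU/h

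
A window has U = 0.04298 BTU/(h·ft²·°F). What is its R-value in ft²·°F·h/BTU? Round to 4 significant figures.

23.27 ft²·°F·h/BTU

R = 1/U = 1/0.04298 = 23.267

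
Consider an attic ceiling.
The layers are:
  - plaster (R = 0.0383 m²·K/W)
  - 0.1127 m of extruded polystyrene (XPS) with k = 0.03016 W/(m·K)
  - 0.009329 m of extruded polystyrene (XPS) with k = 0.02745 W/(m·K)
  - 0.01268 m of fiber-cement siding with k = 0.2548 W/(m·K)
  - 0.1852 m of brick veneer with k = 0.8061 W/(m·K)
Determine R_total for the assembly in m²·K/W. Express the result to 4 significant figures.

0.1127/0.03016 = 3.7367
0.009329/0.02745 = 0.33985
0.01268/0.2548 = 0.049765
0.1852/0.8061 = 0.22975
R_total = 0.0383 + 3.7367 + 0.33985 + 0.049765 + 0.22975 = 4.3944 m²·K/W

4.394 m²·K/W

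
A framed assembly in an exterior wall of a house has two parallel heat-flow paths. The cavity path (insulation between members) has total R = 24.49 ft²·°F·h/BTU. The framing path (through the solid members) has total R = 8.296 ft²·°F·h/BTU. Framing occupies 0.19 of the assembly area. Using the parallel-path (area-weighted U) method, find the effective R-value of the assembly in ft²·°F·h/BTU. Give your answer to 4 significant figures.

U_eff = 0.81/24.49 + 0.19/8.296 = 0.033075 + 0.022903 = 0.055977
R_eff = 1/U_eff = 17.864 ft²·°F·h/BTU

17.86 ft²·°F·h/BTU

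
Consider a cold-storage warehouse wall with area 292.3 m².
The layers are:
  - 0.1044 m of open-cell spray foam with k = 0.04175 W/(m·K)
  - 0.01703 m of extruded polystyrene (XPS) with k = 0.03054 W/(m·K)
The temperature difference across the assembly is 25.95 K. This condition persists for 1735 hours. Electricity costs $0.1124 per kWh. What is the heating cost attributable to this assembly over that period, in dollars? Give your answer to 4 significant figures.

483.7 dollars

0.1044/0.04175 = 2.5006
0.01703/0.03054 = 0.55763
R_total = 2.5006 + 0.55763 = 3.0582 m²·K/W
Q = 292.3 × 25.95 / 3.0582 = 2480.3 W
E = 2480.3 W × 1735 h / 1000 = 4303.2 kWh
Cost = 4303.2 × 0.1124 = $483.68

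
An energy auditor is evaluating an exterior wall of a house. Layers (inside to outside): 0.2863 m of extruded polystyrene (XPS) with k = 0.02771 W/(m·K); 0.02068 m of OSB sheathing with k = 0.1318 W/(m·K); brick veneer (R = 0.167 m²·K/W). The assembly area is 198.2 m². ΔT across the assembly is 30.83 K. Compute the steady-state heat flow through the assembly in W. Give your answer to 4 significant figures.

0.2863/0.02771 = 10.332
0.02068/0.1318 = 0.1569
R_total = 10.332 + 0.1569 + 0.167 = 10.656 m²·K/W
Q = A·ΔT/R = 198.2 × 30.83 / 10.656 = 573.44 W

573.4 W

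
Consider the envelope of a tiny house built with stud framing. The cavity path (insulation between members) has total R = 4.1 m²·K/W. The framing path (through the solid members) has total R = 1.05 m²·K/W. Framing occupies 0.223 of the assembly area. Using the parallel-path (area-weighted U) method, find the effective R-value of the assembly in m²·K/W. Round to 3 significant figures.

2.49 m²·K/W

U_eff = 0.777/4.1 + 0.223/1.05 = 0.1895 + 0.2124 = 0.4019
R_eff = 1/U_eff = 2.488 m²·K/W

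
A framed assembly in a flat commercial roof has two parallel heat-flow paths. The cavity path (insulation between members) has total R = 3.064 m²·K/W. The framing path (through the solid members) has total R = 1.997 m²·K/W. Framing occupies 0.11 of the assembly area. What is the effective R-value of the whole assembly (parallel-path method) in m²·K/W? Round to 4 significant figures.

U_eff = 0.89/3.064 + 0.11/1.997 = 0.29047 + 0.055083 = 0.34555
R_eff = 1/U_eff = 2.8939 m²·K/W

2.894 m²·K/W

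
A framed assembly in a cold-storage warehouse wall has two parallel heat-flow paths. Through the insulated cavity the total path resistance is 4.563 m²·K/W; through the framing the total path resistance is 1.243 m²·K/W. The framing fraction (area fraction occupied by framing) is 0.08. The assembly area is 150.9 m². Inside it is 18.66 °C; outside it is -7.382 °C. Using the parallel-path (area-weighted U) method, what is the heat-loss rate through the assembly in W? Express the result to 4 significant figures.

1045 W

U_eff = 0.92/4.563 + 0.08/1.243 = 0.20162 + 0.06436 = 0.26598
R_eff = 1/U_eff = 3.7597 m²·K/W
Q = 150.9 × (18.66 − (-7.382)) / 3.7597 = 1045.2 W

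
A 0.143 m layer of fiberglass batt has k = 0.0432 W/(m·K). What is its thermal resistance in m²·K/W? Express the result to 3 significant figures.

3.31 m²·K/W

R = L/k = 0.143/0.0432 = 3.31 m²·K/W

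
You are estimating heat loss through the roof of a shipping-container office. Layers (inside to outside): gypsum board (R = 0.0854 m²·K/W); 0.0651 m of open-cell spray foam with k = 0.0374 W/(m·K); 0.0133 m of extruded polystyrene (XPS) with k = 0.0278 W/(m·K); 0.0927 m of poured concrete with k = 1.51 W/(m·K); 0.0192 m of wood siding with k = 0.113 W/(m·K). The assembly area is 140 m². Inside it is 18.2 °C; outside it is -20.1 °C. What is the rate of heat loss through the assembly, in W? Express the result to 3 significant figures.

0.0651/0.0374 = 1.741
0.0133/0.0278 = 0.4784
0.0927/1.51 = 0.06139
0.0192/0.113 = 0.1699
R_total = 0.0854 + 1.741 + 0.4784 + 0.06139 + 0.1699 = 2.536 m²·K/W
Q = A·ΔT/R = 140 × (18.2 − (-20.1)) / 2.536 = 2115 W

2110 W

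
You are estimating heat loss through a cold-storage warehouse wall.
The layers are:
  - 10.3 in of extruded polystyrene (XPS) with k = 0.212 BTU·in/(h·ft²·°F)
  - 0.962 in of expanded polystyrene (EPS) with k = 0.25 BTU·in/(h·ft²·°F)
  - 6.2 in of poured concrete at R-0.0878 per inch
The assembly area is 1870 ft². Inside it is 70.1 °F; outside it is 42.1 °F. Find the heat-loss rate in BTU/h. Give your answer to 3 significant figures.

988 BTU/h

10.3/0.212 = 48.58
0.962/0.25 = 3.848
6.2 × 0.0878 = 0.5444
R_total = 48.58 + 3.848 + 0.5444 = 52.98 ft²·°F·h/BTU
Q = A·ΔT/R = 1870 × (70.1 − 42.1) / 52.98 = 988.3 BTU/h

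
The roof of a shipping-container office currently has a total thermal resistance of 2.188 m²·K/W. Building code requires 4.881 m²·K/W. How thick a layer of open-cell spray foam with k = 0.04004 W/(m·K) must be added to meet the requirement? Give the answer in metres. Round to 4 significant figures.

0.1078 m

ΔR = 4.881 − 2.188 = 2.693 m²·K/W
L = ΔR × k = 2.693 × 0.04004 = 0.10783 m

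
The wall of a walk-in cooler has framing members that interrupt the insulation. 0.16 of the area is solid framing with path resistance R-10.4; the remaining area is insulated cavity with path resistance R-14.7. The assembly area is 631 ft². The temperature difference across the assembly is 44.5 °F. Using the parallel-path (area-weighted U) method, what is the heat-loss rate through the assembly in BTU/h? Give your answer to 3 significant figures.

U_eff = 0.84/14.7 + 0.16/10.4 = 0.05714 + 0.01538 = 0.07253
R_eff = 1/U_eff = 13.79 ft²·°F·h/BTU
Q = 631 × 44.5 / 13.79 = 2037 BTU/h

2040 BTU/h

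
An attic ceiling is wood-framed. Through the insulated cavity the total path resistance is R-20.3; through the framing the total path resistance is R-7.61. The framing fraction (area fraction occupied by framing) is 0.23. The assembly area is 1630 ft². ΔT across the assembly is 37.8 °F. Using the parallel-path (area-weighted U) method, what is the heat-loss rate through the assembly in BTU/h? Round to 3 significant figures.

U_eff = 0.77/20.3 + 0.23/7.61 = 0.03793 + 0.03022 = 0.06815
R_eff = 1/U_eff = 14.67 ft²·°F·h/BTU
Q = 1630 × 37.8 / 14.67 = 4199 BTU/h

4200 BTU/h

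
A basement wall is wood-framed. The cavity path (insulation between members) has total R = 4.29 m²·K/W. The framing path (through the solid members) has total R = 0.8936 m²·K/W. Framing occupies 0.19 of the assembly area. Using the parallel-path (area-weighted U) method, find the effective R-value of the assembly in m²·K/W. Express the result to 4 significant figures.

U_eff = 0.81/4.29 + 0.19/0.8936 = 0.18881 + 0.21262 = 0.40143
R_eff = 1/U_eff = 2.4911 m²·K/W

2.491 m²·K/W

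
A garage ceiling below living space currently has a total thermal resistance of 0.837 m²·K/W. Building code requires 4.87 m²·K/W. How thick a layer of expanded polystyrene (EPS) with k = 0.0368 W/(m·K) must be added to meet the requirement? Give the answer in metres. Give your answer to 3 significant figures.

0.148 m

ΔR = 4.87 − 0.837 = 4.033 m²·K/W
L = ΔR × k = 4.033 × 0.0368 = 0.1484 m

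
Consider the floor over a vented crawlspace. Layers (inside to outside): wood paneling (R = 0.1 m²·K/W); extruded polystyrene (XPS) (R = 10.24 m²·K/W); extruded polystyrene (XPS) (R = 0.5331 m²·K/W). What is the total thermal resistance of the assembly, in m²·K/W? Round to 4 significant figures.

10.87 m²·K/W

R_total = 0.1 + 10.24 + 0.5331 = 10.873 m²·K/W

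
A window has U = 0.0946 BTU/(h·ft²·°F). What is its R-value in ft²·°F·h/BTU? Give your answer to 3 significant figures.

R = 1/U = 1/0.0946 = 10.57

10.6 ft²·°F·h/BTU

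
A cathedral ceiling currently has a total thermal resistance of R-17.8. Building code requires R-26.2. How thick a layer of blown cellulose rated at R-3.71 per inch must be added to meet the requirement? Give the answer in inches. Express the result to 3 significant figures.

ΔR = 26.2 − 17.8 = 8.4 ft²·°F·h/BTU
L = ΔR / (R/in) = 8.4/3.71 = 2.264 in

2.26 in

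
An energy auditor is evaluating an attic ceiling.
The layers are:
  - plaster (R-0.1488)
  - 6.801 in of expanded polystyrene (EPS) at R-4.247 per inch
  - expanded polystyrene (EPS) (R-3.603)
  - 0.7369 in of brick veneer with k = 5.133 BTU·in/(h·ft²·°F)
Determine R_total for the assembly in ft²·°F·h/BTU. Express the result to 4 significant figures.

6.801 × 4.247 = 28.884
0.7369/5.133 = 0.14356
R_total = 0.1488 + 28.884 + 3.603 + 0.14356 = 32.779 ft²·°F·h/BTU

32.78 ft²·°F·h/BTU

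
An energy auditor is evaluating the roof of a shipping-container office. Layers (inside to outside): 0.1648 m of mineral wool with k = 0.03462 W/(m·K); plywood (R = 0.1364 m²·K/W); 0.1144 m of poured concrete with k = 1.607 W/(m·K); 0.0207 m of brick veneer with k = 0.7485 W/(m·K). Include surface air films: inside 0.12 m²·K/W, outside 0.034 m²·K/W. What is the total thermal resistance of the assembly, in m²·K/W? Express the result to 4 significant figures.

5.149 m²·K/W

0.1648/0.03462 = 4.7603
0.1144/1.607 = 0.071189
0.0207/0.7485 = 0.027655
R_total = 0.12 + 4.7603 + 0.1364 + 0.071189 + 0.027655 + 0.034 = 5.1495 m²·K/W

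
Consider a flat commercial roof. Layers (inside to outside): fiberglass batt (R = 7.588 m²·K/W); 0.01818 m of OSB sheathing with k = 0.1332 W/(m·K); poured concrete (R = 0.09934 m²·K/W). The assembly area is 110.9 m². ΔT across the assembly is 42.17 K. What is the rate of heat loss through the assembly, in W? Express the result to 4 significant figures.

0.01818/0.1332 = 0.13649
R_total = 7.588 + 0.13649 + 0.09934 = 7.8238 m²·K/W
Q = A·ΔT/R = 110.9 × 42.17 / 7.8238 = 597.74 W

597.7 W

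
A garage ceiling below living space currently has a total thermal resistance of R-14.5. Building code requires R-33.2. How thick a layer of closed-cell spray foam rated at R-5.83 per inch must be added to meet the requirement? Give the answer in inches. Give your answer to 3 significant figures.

3.21 in

ΔR = 33.2 − 14.5 = 18.7 ft²·°F·h/BTU
L = ΔR / (R/in) = 18.7/5.83 = 3.208 in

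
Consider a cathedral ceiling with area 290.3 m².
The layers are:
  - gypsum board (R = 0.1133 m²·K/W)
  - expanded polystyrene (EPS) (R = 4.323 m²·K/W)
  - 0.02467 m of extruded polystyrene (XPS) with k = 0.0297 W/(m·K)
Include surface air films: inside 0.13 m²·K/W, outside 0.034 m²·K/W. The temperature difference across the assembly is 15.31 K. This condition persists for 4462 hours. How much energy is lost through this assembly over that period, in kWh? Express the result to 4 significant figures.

0.02467/0.0297 = 0.83064
R_total = 0.13 + 0.1133 + 4.323 + 0.83064 + 0.034 = 5.4309 m²·K/W
Q = 290.3 × 15.31 / 5.4309 = 818.37 W
E = 818.37 W × 4462 h / 1000 = 3651.5 kWh

3652 kWh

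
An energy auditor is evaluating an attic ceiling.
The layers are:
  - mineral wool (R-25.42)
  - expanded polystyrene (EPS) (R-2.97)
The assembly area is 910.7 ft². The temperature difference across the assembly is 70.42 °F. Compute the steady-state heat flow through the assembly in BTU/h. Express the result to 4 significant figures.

2259 BTU/h

R_total = 25.42 + 2.97 = 28.39 ft²·°F·h/BTU
Q = A·ΔT/R = 910.7 × 70.42 / 28.39 = 2258.9 BTU/h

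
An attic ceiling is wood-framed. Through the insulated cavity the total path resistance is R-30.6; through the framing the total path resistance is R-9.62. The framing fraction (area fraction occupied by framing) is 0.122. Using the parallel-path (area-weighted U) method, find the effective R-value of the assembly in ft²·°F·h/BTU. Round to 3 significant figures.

24.2 ft²·°F·h/BTU

U_eff = 0.878/30.6 + 0.122/9.62 = 0.02869 + 0.01268 = 0.04137
R_eff = 1/U_eff = 24.17 ft²·°F·h/BTU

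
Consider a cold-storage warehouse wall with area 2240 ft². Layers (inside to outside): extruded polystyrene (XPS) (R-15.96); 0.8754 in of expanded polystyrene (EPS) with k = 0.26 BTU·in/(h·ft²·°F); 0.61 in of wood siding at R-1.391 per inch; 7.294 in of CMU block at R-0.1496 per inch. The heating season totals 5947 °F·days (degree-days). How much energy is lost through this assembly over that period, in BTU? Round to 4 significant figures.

15030000 BTU

0.8754/0.26 = 3.3669
0.61 × 1.391 = 0.84851
7.294 × 0.1496 = 1.0912
R_total = 15.96 + 3.3669 + 0.84851 + 1.0912 = 21.267 ft²·°F·h/BTU
E = A × HDD × 24 / R = 2240 × 5947 × 24 / 21.267 = 15033000 BTU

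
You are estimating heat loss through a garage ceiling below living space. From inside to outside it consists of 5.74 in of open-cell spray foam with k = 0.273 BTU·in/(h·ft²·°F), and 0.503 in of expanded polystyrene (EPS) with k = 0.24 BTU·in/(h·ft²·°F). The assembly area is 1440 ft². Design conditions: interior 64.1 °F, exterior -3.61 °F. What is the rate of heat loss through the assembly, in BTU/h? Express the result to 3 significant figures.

5.74/0.273 = 21.03
0.503/0.24 = 2.096
R_total = 21.03 + 2.096 = 23.12 ft²·°F·h/BTU
Q = A·ΔT/R = 1440 × (64.1 − (-3.61)) / 23.12 = 4217 BTU/h

4220 BTU/h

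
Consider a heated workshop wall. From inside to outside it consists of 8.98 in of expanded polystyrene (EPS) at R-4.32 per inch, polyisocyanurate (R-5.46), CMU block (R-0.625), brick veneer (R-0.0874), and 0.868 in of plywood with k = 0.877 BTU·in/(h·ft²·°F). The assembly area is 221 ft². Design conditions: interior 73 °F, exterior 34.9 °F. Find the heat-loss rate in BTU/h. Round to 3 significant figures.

8.98 × 4.32 = 38.79
0.868/0.877 = 0.9897
R_total = 38.79 + 5.46 + 0.625 + 0.0874 + 0.9897 = 45.96 ft²·°F·h/BTU
Q = A·ΔT/R = 221 × (73 − 34.9) / 45.96 = 183.2 BTU/h

183 BTU/h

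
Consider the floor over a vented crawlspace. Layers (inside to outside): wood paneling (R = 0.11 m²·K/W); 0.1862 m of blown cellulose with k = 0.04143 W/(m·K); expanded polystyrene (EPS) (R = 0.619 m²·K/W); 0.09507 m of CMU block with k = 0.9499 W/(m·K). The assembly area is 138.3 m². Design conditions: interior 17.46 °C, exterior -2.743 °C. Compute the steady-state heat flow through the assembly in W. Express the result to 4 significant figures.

524.9 W

0.1862/0.04143 = 4.4943
0.09507/0.9499 = 0.10008
R_total = 0.11 + 4.4943 + 0.619 + 0.10008 = 5.3234 m²·K/W
Q = A·ΔT/R = 138.3 × (17.46 − (-2.743)) / 5.3234 = 524.87 W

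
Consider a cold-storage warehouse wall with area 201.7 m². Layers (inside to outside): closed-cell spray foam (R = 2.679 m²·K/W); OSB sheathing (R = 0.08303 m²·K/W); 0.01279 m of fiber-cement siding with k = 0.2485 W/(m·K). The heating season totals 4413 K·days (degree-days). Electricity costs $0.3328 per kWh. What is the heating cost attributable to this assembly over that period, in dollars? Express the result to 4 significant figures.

2527 dollars

0.01279/0.2485 = 0.051469
R_total = 2.679 + 0.08303 + 0.051469 = 2.8135 m²·K/W
E = A × HDD × 24 / R / 1000 = 201.7 × 4413 × 24 / 2.8135 / 1000 = 7592.8 kWh
Cost = 7592.8 × 0.3328 = $2526.9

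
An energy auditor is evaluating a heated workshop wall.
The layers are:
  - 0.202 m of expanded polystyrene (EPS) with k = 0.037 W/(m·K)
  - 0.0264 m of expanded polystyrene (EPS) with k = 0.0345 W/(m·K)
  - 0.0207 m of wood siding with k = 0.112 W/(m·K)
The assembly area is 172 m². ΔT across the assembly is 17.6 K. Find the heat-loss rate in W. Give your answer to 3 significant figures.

0.202/0.037 = 5.459
0.0264/0.0345 = 0.7652
0.0207/0.112 = 0.1848
R_total = 5.459 + 0.7652 + 0.1848 = 6.409 m²·K/W
Q = A·ΔT/R = 172 × 17.6 / 6.409 = 472.3 W

472 W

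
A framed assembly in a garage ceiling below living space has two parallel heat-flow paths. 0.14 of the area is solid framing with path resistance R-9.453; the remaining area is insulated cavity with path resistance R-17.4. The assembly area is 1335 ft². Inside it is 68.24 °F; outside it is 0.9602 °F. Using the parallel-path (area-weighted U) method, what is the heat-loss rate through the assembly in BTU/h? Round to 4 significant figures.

5770 BTU/h

U_eff = 0.86/17.4 + 0.14/9.453 = 0.049425 + 0.01481 = 0.064235
R_eff = 1/U_eff = 15.568 ft²·°F·h/BTU
Q = 1335 × (68.24 − 0.9602) / 15.568 = 5769.5 BTU/h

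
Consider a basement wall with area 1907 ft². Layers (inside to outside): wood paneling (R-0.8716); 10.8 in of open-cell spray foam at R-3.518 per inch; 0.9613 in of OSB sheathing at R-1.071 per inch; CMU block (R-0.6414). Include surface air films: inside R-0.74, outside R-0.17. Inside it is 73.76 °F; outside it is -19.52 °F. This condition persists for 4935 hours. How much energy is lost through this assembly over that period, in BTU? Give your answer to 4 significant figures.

21180000 BTU

10.8 × 3.518 = 37.994
0.9613 × 1.071 = 1.0296
R_total = 0.74 + 0.8716 + 37.994 + 1.0296 + 0.6414 + 0.17 = 41.447 ft²·°F·h/BTU
Q = 1907 × (73.76 − (-19.52)) / 41.447 = 4291.9 BTU/h
E = 4291.9 × 4935 = 21180000 BTU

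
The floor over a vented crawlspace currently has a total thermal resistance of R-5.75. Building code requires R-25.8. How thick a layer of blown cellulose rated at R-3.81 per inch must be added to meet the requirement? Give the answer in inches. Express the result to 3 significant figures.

ΔR = 25.8 − 5.75 = 20.05 ft²·°F·h/BTU
L = ΔR / (R/in) = 20.05/3.81 = 5.262 in

5.26 in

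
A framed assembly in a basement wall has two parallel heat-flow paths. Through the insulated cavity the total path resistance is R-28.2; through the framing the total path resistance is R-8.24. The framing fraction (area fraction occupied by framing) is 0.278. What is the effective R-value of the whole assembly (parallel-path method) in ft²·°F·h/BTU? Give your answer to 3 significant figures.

16.9 ft²·°F·h/BTU

U_eff = 0.722/28.2 + 0.278/8.24 = 0.0256 + 0.03374 = 0.05934
R_eff = 1/U_eff = 16.85 ft²·°F·h/BTU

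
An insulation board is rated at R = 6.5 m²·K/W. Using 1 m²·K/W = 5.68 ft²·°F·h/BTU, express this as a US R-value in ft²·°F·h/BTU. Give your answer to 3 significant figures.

R_US = 6.5 × 5.68 = 36.92

36.9 ft²·°F·h/BTU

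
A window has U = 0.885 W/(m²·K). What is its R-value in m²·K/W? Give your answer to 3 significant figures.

R = 1/U = 1/0.885 = 1.13

1.13 m²·K/W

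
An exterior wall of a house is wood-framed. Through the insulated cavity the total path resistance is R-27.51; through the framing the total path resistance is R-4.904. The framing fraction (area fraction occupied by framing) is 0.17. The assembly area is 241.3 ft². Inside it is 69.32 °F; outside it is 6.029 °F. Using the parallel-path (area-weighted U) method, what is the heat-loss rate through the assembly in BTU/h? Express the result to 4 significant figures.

U_eff = 0.83/27.51 + 0.17/4.904 = 0.030171 + 0.034666 = 0.064836
R_eff = 1/U_eff = 15.423 ft²·°F·h/BTU
Q = 241.3 × (69.32 − 6.029) / 15.423 = 990.19 BTU/h

990.2 BTU/h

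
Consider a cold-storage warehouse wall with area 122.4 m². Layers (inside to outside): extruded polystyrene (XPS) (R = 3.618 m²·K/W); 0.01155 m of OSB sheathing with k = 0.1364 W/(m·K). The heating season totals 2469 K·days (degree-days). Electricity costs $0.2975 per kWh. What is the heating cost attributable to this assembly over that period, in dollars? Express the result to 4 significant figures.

582.8 dollars

0.01155/0.1364 = 0.084677
R_total = 3.618 + 0.084677 = 3.7027 m²·K/W
E = A × HDD × 24 / R / 1000 = 122.4 × 2469 × 24 / 3.7027 / 1000 = 1958.8 kWh
Cost = 1958.8 × 0.2975 = $582.75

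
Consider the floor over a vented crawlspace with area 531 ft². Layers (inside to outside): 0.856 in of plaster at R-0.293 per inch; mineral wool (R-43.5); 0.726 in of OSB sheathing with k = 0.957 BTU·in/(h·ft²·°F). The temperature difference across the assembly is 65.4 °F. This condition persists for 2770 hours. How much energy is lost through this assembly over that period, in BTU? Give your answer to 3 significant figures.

0.856 × 0.293 = 0.2508
0.726/0.957 = 0.7586
R_total = 0.2508 + 43.5 + 0.7586 = 44.51 ft²·°F·h/BTU
Q = 531 × 65.4 / 44.51 = 780.2 BTU/h
E = 780.2 × 2770 = 2161000 BTU

2160000 BTU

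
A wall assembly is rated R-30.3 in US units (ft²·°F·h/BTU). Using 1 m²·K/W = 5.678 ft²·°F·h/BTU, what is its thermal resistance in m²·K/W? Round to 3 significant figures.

R_SI = 30.3/5.678 = 5.336

5.34 m²·K/W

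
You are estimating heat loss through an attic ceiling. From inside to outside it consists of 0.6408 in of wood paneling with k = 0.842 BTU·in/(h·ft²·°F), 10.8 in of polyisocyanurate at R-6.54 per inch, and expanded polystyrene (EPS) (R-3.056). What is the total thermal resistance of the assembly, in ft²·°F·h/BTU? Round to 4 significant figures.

74.45 ft²·°F·h/BTU

0.6408/0.842 = 0.76105
10.8 × 6.54 = 70.632
R_total = 0.76105 + 70.632 + 3.056 = 74.449 ft²·°F·h/BTU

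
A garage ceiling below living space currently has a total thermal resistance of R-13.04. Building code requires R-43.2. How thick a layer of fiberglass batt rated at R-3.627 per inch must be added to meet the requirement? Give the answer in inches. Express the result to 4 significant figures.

8.315 in

ΔR = 43.2 − 13.04 = 30.16 ft²·°F·h/BTU
L = ΔR / (R/in) = 30.16/3.627 = 8.3154 in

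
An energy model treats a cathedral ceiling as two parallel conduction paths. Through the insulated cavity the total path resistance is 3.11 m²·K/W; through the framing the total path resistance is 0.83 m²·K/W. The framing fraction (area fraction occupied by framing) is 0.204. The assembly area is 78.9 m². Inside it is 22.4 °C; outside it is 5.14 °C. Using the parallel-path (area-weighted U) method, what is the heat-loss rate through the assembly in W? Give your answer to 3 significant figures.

683 W

U_eff = 0.796/3.11 + 0.204/0.83 = 0.2559 + 0.2458 = 0.5017
R_eff = 1/U_eff = 1.993 m²·K/W
Q = 78.9 × (22.4 − 5.14) / 1.993 = 683.3 W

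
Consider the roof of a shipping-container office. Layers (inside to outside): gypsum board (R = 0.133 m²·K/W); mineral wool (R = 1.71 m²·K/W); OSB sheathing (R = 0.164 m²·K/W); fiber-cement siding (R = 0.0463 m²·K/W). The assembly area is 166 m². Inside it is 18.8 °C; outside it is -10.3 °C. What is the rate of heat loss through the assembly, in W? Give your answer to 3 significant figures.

R_total = 0.133 + 1.71 + 0.164 + 0.0463 = 2.053 m²·K/W
Q = A·ΔT/R = 166 × (18.8 − (-10.3)) / 2.053 = 2353 W

2350 W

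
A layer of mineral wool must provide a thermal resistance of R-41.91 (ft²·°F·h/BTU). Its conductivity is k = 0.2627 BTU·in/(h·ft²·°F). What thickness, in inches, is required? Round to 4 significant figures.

11.01 in

L = R × k = 41.91 × 0.2627 = 11.01 in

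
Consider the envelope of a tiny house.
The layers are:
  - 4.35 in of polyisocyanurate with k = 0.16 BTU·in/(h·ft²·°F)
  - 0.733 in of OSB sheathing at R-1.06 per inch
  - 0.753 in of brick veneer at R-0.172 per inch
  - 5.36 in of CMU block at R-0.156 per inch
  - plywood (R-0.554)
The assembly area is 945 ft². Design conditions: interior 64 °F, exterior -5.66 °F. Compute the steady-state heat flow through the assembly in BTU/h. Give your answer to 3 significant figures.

2230 BTU/h

4.35/0.16 = 27.19
0.733 × 1.06 = 0.777
0.753 × 0.172 = 0.1295
5.36 × 0.156 = 0.8362
R_total = 27.19 + 0.777 + 0.1295 + 0.8362 + 0.554 = 29.48 ft²·°F·h/BTU
Q = A·ΔT/R = 945 × (64 − (-5.66)) / 29.48 = 2233 BTU/h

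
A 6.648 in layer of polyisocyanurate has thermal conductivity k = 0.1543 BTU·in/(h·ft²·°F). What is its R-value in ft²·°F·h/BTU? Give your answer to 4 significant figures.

R = L/k = 6.648/0.1543 = 43.085 ft²·°F·h/BTU

43.08 ft²·°F·h/BTU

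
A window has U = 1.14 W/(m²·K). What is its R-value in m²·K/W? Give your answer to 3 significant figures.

0.877 m²·K/W

R = 1/U = 1/1.14 = 0.8772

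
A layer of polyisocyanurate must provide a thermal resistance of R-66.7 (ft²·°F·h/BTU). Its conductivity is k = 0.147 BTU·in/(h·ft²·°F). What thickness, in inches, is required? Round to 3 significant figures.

9.80 in

L = R × k = 66.7 × 0.147 = 9.805 in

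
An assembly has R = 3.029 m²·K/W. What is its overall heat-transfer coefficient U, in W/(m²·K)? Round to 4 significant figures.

0.3301 W/(m²·K)

U = 1/R = 1/3.029 = 0.33014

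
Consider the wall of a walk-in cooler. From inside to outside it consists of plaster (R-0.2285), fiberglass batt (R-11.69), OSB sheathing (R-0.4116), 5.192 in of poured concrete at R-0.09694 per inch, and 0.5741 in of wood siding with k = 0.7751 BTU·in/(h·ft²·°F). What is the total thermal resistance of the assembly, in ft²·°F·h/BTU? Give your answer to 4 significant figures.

5.192 × 0.09694 = 0.50331
0.5741/0.7751 = 0.74068
R_total = 0.2285 + 11.69 + 0.4116 + 0.50331 + 0.74068 = 13.574 ft²·°F·h/BTU

13.57 ft²·°F·h/BTU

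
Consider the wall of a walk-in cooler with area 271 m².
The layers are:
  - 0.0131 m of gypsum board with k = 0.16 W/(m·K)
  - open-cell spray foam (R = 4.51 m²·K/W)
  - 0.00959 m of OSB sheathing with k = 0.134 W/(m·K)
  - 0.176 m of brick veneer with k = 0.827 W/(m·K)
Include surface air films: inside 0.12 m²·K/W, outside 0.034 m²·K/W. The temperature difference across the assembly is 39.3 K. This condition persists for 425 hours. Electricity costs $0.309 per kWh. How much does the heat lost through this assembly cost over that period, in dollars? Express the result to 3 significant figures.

278 dollars

0.0131/0.16 = 0.08188
0.00959/0.134 = 0.07157
0.176/0.827 = 0.2128
R_total = 0.12 + 0.08188 + 4.51 + 0.07157 + 0.2128 + 0.034 = 5.03 m²·K/W
Q = 271 × 39.3 / 5.03 = 2117 W
E = 2117 W × 425 h / 1000 = 899.8 kWh
Cost = 899.8 × 0.309 = $278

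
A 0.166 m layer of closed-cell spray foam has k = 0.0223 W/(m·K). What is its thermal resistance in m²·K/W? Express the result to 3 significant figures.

R = L/k = 0.166/0.0223 = 7.444 m²·K/W

7.44 m²·K/W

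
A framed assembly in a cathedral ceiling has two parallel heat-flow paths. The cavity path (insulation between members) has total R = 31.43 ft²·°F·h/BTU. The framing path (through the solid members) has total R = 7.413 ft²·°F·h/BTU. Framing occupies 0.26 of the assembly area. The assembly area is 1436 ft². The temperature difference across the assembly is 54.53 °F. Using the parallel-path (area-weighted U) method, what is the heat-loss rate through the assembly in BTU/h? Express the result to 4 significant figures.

4590 BTU/h

U_eff = 0.74/31.43 + 0.26/7.413 = 0.023544 + 0.035074 = 0.058618
R_eff = 1/U_eff = 17.06 ft²·°F·h/BTU
Q = 1436 × 54.53 / 17.06 = 4590.1 BTU/h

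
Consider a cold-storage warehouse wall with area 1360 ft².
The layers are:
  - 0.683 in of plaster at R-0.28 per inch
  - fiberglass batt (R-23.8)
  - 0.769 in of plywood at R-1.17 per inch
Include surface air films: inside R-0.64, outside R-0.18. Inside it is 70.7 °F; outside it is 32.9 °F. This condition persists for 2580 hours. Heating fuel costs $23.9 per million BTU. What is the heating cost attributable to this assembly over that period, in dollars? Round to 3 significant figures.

0.683 × 0.28 = 0.1912
0.769 × 1.17 = 0.8997
R_total = 0.64 + 0.1912 + 23.8 + 0.8997 + 0.18 = 25.71 ft²·°F·h/BTU
Q = 1360 × (70.7 − 32.9) / 25.71 = 1999 BTU/h
E = 1999 × 2580 = 5159000 BTU
Cost = 5159000/10⁶ × 23.9 = $123.3

123 dollars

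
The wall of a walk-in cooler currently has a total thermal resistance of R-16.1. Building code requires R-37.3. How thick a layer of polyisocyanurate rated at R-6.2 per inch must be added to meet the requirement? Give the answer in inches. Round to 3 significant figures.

3.42 in

ΔR = 37.3 − 16.1 = 21.2 ft²·°F·h/BTU
L = ΔR / (R/in) = 21.2/6.2 = 3.419 in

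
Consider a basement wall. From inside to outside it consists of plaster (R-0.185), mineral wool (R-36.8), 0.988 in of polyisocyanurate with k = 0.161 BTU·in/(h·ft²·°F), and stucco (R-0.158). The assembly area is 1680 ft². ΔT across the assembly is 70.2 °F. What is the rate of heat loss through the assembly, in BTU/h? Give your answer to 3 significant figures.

0.988/0.161 = 6.137
R_total = 0.185 + 36.8 + 6.137 + 0.158 = 43.28 ft²·°F·h/BTU
Q = A·ΔT/R = 1680 × 70.2 / 43.28 = 2725 BTU/h

2720 BTU/h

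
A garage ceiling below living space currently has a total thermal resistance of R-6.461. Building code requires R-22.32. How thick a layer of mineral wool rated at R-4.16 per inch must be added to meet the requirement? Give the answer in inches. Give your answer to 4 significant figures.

ΔR = 22.32 − 6.461 = 15.859 ft²·°F·h/BTU
L = ΔR / (R/in) = 15.859/4.16 = 3.8123 in

3.812 in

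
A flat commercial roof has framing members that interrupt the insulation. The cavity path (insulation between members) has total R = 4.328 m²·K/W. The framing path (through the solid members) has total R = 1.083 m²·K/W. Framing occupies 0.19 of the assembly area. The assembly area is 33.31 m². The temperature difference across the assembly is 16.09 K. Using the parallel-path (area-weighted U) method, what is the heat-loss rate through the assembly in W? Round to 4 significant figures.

U_eff = 0.81/4.328 + 0.19/1.083 = 0.18715 + 0.17544 = 0.36259
R_eff = 1/U_eff = 2.7579 m²·K/W
Q = 33.31 × 16.09 / 2.7579 = 194.33 W

194.3 W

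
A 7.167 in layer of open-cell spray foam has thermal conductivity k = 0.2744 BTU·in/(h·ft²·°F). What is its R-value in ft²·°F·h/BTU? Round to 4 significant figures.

R = L/k = 7.167/0.2744 = 26.119 ft²·°F·h/BTU

26.12 ft²·°F·h/BTU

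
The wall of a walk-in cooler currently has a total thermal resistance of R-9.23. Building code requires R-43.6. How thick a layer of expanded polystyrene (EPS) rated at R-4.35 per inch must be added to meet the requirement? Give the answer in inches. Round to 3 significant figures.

7.90 in

ΔR = 43.6 − 9.23 = 34.37 ft²·°F·h/BTU
L = ΔR / (R/in) = 34.37/4.35 = 7.901 in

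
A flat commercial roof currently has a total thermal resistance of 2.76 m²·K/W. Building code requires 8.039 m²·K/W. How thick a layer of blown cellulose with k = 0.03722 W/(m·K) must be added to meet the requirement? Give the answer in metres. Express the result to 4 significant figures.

ΔR = 8.039 − 2.76 = 5.279 m²·K/W
L = ΔR × k = 5.279 × 0.03722 = 0.19648 m

0.1965 m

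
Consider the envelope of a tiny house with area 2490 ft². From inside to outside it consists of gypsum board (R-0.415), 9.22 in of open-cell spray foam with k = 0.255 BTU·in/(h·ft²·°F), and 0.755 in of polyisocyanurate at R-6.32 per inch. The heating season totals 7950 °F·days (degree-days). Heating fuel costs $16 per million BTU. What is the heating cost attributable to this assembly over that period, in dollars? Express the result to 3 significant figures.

184 dollars

9.22/0.255 = 36.16
0.755 × 6.32 = 4.772
R_total = 0.415 + 36.16 + 4.772 = 41.34 ft²·°F·h/BTU
E = A × HDD × 24 / R = 2490 × 7950 × 24 / 41.34 = 11490000 BTU
Cost = 11490000/10⁶ × 16 = $183.9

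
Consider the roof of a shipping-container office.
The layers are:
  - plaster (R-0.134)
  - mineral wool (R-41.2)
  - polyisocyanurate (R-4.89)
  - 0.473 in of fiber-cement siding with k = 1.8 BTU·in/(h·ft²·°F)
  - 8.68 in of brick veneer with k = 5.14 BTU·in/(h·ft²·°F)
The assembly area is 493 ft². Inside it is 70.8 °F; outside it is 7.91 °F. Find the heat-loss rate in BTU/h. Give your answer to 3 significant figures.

644 BTU/h

0.473/1.8 = 0.2628
8.68/5.14 = 1.689
R_total = 0.134 + 41.2 + 4.89 + 0.2628 + 1.689 = 48.18 ft²·°F·h/BTU
Q = A·ΔT/R = 493 × (70.8 − 7.91) / 48.18 = 643.6 BTU/h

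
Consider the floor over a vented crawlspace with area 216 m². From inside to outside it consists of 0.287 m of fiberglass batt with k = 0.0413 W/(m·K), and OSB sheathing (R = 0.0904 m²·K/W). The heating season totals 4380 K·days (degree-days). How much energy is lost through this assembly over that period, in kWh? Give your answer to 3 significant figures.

3230 kWh

0.287/0.0413 = 6.949
R_total = 6.949 + 0.0904 = 7.04 m²·K/W
E = A × HDD × 24 / R / 1000 = 216 × 4380 × 24 / 7.04 / 1000 = 3225 kWh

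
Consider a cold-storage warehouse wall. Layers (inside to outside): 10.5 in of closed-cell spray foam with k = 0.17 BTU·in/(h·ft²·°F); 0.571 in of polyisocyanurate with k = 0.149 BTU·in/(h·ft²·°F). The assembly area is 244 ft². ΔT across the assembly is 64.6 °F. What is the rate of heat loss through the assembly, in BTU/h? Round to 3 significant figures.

10.5/0.17 = 61.76
0.571/0.149 = 3.832
R_total = 61.76 + 3.832 = 65.6 ft²·°F·h/BTU
Q = A·ΔT/R = 244 × 64.6 / 65.6 = 240.3 BTU/h

240 BTU/h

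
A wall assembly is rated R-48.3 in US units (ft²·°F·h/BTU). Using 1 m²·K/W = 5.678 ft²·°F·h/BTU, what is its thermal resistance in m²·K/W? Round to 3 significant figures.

R_SI = 48.3/5.678 = 8.507

8.51 m²·K/W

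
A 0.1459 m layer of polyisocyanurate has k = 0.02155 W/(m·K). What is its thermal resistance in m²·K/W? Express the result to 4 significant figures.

6.770 m²·K/W

R = L/k = 0.1459/0.02155 = 6.7703 m²·K/W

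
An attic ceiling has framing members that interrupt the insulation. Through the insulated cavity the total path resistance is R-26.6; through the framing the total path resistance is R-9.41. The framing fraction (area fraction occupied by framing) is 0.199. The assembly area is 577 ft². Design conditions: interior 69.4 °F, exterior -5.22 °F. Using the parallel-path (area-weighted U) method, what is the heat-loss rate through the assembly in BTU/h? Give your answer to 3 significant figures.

2210 BTU/h

U_eff = 0.801/26.6 + 0.199/9.41 = 0.03011 + 0.02115 = 0.05126
R_eff = 1/U_eff = 19.51 ft²·°F·h/BTU
Q = 577 × (69.4 − (-5.22)) / 19.51 = 2207 BTU/h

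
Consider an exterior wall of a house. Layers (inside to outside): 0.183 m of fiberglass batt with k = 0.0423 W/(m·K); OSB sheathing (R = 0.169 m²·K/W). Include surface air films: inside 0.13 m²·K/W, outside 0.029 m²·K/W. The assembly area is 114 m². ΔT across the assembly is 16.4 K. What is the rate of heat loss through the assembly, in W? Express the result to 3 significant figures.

402 W

0.183/0.0423 = 4.326
R_total = 0.13 + 4.326 + 0.169 + 0.029 = 4.654 m²·K/W
Q = A·ΔT/R = 114 × 16.4 / 4.654 = 401.7 W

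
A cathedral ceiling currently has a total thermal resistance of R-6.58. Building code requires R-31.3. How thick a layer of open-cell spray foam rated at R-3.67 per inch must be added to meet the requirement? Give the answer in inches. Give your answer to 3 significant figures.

ΔR = 31.3 − 6.58 = 24.72 ft²·°F·h/BTU
L = ΔR / (R/in) = 24.72/3.67 = 6.736 in

6.74 in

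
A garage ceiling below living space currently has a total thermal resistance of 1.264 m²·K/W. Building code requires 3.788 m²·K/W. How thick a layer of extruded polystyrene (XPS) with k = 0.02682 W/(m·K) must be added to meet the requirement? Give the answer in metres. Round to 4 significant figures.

0.06769 m

ΔR = 3.788 − 1.264 = 2.524 m²·K/W
L = ΔR × k = 2.524 × 0.02682 = 0.067694 m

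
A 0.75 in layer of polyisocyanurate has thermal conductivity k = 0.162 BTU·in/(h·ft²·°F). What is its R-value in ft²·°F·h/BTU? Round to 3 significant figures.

4.63 ft²·°F·h/BTU

R = L/k = 0.75/0.162 = 4.63 ft²·°F·h/BTU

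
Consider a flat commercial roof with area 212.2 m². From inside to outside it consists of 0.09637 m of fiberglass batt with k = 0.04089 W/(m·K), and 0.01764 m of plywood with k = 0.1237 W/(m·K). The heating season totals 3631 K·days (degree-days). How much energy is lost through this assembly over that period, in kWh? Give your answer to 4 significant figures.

0.09637/0.04089 = 2.3568
0.01764/0.1237 = 0.1426
R_total = 2.3568 + 0.1426 = 2.4994 m²·K/W
E = A × HDD × 24 / R / 1000 = 212.2 × 3631 × 24 / 2.4994 / 1000 = 7398.5 kWh

7399 kWh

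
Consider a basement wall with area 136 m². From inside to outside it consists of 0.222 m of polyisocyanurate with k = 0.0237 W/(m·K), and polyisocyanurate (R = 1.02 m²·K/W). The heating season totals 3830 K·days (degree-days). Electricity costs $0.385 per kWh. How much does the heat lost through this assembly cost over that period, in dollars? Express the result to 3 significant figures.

463 dollars

0.222/0.0237 = 9.367
R_total = 9.367 + 1.02 = 10.39 m²·K/W
E = A × HDD × 24 / R / 1000 = 136 × 3830 × 24 / 10.39 / 1000 = 1204 kWh
Cost = 1204 × 0.385 = $463.4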